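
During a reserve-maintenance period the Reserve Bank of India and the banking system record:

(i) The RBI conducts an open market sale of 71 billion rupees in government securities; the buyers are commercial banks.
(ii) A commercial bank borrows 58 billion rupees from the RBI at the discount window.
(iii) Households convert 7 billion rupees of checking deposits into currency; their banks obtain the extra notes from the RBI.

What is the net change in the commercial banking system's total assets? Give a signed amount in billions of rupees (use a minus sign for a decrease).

RBI balance sheet:
  Assets:      Securities −71B, Loans to banks +58B
  Liabilities: Bank reserves −20B, Currency in circulation +7B
Commercial banking system:
  Assets:      Reserves at CB −20B, Securities +71B
  Liabilities: Checkable deposits −7B, Borrowings from CB +58B
Change in total bank assets = +51 billion.

+51 billion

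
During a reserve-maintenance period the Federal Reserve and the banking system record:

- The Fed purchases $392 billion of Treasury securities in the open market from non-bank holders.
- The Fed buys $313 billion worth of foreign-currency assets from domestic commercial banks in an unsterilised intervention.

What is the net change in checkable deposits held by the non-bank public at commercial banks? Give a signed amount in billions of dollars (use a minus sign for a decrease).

Asset purchase (from non-banks) $392 billion: non-bank counterparties' bank balances rise → +$392B.
FX purchase $313 billion: the counterparty is a bank, so public deposits are unchanged → 0.
Net: 392 + 0 = +$392 billion.

+$392 billion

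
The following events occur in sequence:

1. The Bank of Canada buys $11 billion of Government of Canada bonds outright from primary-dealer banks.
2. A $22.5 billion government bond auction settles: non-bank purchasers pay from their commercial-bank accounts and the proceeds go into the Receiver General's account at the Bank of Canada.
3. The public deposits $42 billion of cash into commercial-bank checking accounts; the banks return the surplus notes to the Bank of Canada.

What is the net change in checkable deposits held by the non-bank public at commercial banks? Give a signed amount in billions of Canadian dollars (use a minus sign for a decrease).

OMO purchase (from banks) $11 billion: the counterparty is a bank, so public deposits are unchanged → 0.
Government account inflow $22.5 billion: non-bank counterparties' bank balances fall → −$22.5B.
Currency deposit $42 billion: non-bank counterparties' bank balances rise → +$42B.
Net: 0 − 22.5 + 42 = +$19.5 billion.

+$19.5 billion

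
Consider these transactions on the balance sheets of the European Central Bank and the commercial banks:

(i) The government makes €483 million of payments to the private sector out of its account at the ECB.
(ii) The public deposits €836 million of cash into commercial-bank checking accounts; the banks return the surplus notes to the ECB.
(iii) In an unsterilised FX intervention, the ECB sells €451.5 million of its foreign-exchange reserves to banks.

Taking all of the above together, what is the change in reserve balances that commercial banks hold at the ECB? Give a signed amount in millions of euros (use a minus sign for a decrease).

Government spending €483 million: government payments flow into bank reserve accounts → +€483M.
Currency deposit €836 million: returned notes are swapped for reserve credit → +€836M.
FX sale €451.5 million: the buying banks pay out of their reserve balances → −€451.5M.
Net: 483 + 836 − 451.5 = +€867.5 million.

+€867.5 million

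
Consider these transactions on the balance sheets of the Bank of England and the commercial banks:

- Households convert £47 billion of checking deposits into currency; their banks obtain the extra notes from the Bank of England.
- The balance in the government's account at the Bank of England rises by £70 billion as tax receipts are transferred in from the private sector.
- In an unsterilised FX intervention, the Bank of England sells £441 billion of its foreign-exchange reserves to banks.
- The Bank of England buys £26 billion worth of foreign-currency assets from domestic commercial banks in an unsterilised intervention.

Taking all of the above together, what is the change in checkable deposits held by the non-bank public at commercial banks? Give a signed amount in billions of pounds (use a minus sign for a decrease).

Currency withdrawal £47 billion: non-bank counterparties' bank balances fall → −£47B.
Government account inflow £70 billion: non-bank counterparties' bank balances fall → −£70B.
FX sale £441 billion: the counterparty is a bank, so public deposits are unchanged → 0.
FX purchase £26 billion: the counterparty is a bank, so public deposits are unchanged → 0.
Net: −47 − 70 + 0 + 0 = -£117 billion.

-£117 billion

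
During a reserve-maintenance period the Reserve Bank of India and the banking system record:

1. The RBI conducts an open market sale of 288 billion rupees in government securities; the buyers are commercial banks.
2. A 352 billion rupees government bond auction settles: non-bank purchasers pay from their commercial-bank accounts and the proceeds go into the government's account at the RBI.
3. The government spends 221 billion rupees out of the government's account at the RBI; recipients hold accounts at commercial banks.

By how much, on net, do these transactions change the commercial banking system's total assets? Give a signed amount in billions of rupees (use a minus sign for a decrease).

OMO sale (to banks) 288 billion rupees: just an asset swap on bank balance sheets → 0.
Government account inflow 352 billion rupees: bank balance sheets shrink → −352B.
Government spending 221 billion rupees: bank balance sheets expand → +221B.
Net: 0 − 352 + 221 = -131 billion.

-131 billion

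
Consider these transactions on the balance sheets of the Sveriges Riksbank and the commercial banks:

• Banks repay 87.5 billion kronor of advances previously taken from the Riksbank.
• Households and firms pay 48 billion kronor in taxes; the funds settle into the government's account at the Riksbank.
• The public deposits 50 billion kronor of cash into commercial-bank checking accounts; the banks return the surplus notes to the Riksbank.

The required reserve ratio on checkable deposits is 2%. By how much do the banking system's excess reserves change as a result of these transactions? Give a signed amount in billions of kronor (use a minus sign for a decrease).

Discount-window repayment 87.5 billion kronor: reserves −87.5B, deposits 0.
Government account inflow 48 billion kronor: reserves −48B, deposits −48B.
Currency deposit 50 billion kronor: reserves +50B, deposits +50B.
Totals: Δreserves = −85.5B, Δdeposits = +2B.
Δrequired reserves = 2% × +2B = +0.04B.
Δexcess reserves = Δreserves − Δrequired = −85.5B − (+0.04B) = -85.54 billion.

-85.54 billion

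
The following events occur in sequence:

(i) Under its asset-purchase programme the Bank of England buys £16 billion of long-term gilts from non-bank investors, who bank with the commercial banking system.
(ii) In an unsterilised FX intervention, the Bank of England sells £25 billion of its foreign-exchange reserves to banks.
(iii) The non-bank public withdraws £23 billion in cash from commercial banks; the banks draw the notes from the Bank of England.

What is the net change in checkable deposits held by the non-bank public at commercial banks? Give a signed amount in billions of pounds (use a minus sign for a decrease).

-£7 billion

Asset purchase (from non-banks) £16 billion: non-bank counterparties' bank balances rise → +£16B.
FX sale £25 billion: the counterparty is a bank, so public deposits are unchanged → 0.
Currency withdrawal £23 billion: non-bank counterparties' bank balances fall → −£23B.
Net: 16 + 0 − 23 = -£7 billion.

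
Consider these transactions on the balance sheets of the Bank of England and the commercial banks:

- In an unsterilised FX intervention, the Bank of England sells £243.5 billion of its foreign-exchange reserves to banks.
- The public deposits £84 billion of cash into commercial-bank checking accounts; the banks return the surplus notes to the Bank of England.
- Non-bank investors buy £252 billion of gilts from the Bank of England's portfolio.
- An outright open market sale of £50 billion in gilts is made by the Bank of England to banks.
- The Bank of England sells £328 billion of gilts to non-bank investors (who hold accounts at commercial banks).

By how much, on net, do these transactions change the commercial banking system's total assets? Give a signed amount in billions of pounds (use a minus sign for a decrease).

-£496 billion

FX sale £243.5 billion: just an asset swap on bank balance sheets → 0.
Currency deposit £84 billion: bank balance sheets expand → +£84B.
Asset sale (to non-banks) £252 billion: bank balance sheets shrink → −£252B.
OMO sale (to banks) £50 billion: just an asset swap on bank balance sheets → 0.
Asset sale (to non-banks) £328 billion: bank balance sheets shrink → −£328B.
Net: 0 + 84 − 252 + 0 − 328 = -£496 billion.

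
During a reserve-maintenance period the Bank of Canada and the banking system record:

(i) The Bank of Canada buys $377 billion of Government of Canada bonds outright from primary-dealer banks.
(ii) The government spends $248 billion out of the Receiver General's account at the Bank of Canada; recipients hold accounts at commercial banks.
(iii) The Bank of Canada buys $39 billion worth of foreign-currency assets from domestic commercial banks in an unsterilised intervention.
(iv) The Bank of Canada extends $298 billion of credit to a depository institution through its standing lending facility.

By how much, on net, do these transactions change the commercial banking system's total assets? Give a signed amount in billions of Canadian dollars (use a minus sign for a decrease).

Bank of Canada balance sheet:
  Assets:      Securities +$377B, Loans to banks +$298B, Foreign assets +$39B
  Liabilities: Bank reserves +$962B, Government deposits −$248B
Commercial banking system:
  Assets:      Reserves at CB +$962B, Securities −$377B, Foreign assets −$39B
  Liabilities: Checkable deposits +$248B, Borrowings from CB +$298B
Change in total bank assets = +$546 billion.

+$546 billion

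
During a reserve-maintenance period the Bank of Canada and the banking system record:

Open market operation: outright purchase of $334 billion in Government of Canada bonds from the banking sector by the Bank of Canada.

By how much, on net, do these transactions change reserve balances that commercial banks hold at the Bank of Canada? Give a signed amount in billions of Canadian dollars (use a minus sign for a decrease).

OMO purchase (from banks) $334 billion: the Bank of Canada pays by crediting reserve accounts → +$334B.

+$334 billion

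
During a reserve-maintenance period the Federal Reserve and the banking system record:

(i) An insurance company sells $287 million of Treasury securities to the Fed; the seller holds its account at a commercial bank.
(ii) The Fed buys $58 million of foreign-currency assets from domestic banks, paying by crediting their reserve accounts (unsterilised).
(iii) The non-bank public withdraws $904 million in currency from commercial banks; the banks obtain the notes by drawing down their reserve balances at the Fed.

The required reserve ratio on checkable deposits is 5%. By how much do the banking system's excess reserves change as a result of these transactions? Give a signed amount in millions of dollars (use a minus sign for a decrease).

Asset purchase (from non-banks) $287 million: reserves +$287M, deposits +$287M.
FX purchase $58 million: reserves +$58M, deposits 0.
Currency withdrawal $904 million: reserves −$904M, deposits −$904M.
Totals: Δreserves = −$559M, Δdeposits = −$617M.
Δrequired reserves = 5% × −$617M = −$30.85M.
Δexcess reserves = Δreserves − Δrequired = −$559M − (−$30.85M) = -$528.15 million.

-$528.15 million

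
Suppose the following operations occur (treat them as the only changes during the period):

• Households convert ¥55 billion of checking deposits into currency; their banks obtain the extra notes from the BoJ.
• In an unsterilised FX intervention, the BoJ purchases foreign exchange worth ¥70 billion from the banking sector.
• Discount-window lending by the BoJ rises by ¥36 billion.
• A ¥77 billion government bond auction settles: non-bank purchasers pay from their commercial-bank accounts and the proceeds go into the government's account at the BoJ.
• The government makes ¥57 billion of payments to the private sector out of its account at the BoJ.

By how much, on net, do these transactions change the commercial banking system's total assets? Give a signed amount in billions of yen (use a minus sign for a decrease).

Currency withdrawal ¥55 billion: bank balance sheets shrink → −¥55B.
FX purchase ¥70 billion: just an asset swap on bank balance sheets → 0.
Discount-window loan ¥36 billion: bank balance sheets expand → +¥36B.
Government account inflow ¥77 billion: bank balance sheets shrink → −¥77B.
Government spending ¥57 billion: bank balance sheets expand → +¥57B.
Net: −55 + 0 + 36 − 77 + 57 = -¥39 billion.

-¥39 billion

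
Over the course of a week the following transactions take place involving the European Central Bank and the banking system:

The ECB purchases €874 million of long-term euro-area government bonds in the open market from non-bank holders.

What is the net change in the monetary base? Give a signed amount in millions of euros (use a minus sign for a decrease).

+€874 million

Asset purchase (from non-banks) €874 million: ECB balance sheet expands → +€874M.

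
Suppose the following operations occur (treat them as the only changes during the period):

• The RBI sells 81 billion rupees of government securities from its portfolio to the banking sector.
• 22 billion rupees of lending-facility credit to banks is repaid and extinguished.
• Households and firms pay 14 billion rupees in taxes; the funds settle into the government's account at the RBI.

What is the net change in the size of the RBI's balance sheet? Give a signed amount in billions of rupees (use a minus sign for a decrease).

-103 billion

OMO sale (to banks) 81 billion rupees: an RBI asset is shed → −81B.
Discount-window repayment 22 billion rupees: an RBI asset is shed → −22B.
Government account inflow 14 billion rupees: only the composition of liabilities changes → 0.
Net: −81 − 22 + 0 = -103 billion.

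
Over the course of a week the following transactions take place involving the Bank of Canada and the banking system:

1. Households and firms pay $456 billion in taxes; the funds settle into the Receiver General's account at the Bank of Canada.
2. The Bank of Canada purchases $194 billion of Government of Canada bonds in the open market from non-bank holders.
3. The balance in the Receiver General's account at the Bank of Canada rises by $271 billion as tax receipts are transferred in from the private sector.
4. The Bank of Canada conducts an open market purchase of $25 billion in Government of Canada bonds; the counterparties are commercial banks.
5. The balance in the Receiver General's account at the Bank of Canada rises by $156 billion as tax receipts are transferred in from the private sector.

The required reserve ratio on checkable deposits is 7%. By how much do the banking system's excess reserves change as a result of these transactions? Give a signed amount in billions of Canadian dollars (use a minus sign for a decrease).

-$615.77 billion

Government account inflow $456 billion: reserves −$456B, deposits −$456B.
Asset purchase (from non-banks) $194 billion: reserves +$194B, deposits +$194B.
Government account inflow $271 billion: reserves −$271B, deposits −$271B.
OMO purchase (from banks) $25 billion: reserves +$25B, deposits 0.
Government account inflow $156 billion: reserves −$156B, deposits −$156B.
Totals: Δreserves = −$664B, Δdeposits = −$689B.
Δrequired reserves = 7% × −$689B = −$48.23B.
Δexcess reserves = Δreserves − Δrequired = −$664B − (−$48.23B) = -$615.77 billion.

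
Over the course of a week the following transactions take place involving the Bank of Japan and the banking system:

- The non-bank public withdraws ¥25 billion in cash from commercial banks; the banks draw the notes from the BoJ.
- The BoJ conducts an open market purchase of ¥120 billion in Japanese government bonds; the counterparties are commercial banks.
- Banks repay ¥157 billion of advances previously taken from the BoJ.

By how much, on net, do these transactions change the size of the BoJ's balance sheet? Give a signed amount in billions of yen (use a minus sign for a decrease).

Currency withdrawal ¥25 billion: only the composition of liabilities changes → 0.
OMO purchase (from banks) ¥120 billion: a BoJ asset is acquired → +¥120B.
Discount-window repayment ¥157 billion: a BoJ asset is shed → −¥157B.
Net: 0 + 120 − 157 = -¥37 billion.

-¥37 billion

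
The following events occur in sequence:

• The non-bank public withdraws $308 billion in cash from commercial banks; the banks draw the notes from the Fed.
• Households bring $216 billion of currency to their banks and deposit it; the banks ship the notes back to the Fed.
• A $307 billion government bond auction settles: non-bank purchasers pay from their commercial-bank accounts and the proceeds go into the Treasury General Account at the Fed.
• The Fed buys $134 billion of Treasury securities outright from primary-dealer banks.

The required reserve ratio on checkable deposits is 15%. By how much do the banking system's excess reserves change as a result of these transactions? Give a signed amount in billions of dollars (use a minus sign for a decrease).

-$205.15 billion

Currency withdrawal $308 billion: reserves −$308B, deposits −$308B.
Currency deposit $216 billion: reserves +$216B, deposits +$216B.
Government account inflow $307 billion: reserves −$307B, deposits −$307B.
OMO purchase (from banks) $134 billion: reserves +$134B, deposits 0.
Totals: Δreserves = −$265B, Δdeposits = −$399B.
Δrequired reserves = 15% × −$399B = −$59.85B.
Δexcess reserves = Δreserves − Δrequired = −$265B − (−$59.85B) = -$205.15 billion.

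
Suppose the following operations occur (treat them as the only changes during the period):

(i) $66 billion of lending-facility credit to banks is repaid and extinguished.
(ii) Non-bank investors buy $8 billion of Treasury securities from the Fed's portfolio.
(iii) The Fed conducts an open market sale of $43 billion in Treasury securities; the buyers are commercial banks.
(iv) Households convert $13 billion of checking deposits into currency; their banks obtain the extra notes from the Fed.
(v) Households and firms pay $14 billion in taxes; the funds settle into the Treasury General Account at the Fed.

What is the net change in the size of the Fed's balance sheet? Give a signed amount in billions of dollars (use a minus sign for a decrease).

-$117 billion

Fed balance sheet:
  Assets:      Securities −$51B, Loans to banks −$66B
  Liabilities: Bank reserves −$144B, Currency in circulation +$13B, Government deposits +$14B
Commercial banking system:
  Assets:      Reserves at CB −$144B, Securities +$43B
  Liabilities: Checkable deposits −$35B, Borrowings from CB −$66B
Change in total Fed assets = -$117 billion.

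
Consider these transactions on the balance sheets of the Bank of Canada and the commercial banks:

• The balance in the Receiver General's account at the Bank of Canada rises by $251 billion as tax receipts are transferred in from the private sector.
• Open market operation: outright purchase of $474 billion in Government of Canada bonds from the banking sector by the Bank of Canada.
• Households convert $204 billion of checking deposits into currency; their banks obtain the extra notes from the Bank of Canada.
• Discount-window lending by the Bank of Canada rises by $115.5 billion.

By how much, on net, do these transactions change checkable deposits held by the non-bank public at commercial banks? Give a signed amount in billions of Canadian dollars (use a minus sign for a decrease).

-$455 billion

Bank of Canada balance sheet:
  Assets:      Securities +$474B, Loans to banks +$115.5B
  Liabilities: Bank reserves +$134.5B, Currency in circulation +$204B, Government deposits +$251B
Commercial banking system:
  Assets:      Reserves at CB +$134.5B, Securities −$474B
  Liabilities: Checkable deposits −$455B, Borrowings from CB +$115.5B
So the change in checkable deposits held by the non-bank public at commercial banks is -$455 billion.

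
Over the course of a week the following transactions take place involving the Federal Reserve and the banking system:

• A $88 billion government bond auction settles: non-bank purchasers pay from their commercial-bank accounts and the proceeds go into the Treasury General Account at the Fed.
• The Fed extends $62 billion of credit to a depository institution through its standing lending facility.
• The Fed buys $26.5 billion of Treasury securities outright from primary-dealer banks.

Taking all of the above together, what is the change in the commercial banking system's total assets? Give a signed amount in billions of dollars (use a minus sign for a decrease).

Government account inflow $88 billion: bank balance sheets shrink → −$88B.
Discount-window loan $62 billion: bank balance sheets expand → +$62B.
OMO purchase (from banks) $26.5 billion: just an asset swap on bank balance sheets → 0.
Net: −88 + 62 + 0 = -$26 billion.

-$26 billion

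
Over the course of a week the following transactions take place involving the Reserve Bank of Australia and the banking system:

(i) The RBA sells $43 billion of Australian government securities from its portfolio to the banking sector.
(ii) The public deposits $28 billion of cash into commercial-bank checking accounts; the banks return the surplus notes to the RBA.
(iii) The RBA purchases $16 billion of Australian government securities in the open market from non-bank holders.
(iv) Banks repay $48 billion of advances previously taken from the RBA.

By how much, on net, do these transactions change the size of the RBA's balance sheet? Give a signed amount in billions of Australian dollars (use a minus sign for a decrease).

RBA balance sheet:
  Assets:      Securities −$27B, Loans to banks −$48B
  Liabilities: Bank reserves −$47B, Currency in circulation −$28B
Commercial banking system:
  Assets:      Reserves at CB −$47B, Securities +$43B
  Liabilities: Checkable deposits +$44B, Borrowings from CB −$48B
Change in total RBA assets = -$75 billion.

-$75 billion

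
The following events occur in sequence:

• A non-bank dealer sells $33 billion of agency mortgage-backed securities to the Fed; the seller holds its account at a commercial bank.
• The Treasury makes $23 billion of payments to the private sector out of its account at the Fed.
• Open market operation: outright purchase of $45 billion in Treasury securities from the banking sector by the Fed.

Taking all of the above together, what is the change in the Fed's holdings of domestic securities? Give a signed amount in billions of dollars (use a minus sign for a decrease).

Fed balance sheet:
  Assets:      Securities +$78B
  Liabilities: Bank reserves +$101B, Government deposits −$23B
Commercial banking system:
  Assets:      Reserves at CB +$101B, Securities −$45B
  Liabilities: Checkable deposits +$56B
So the change in the Fed's holdings of domestic securities is +$78 billion.

+$78 billion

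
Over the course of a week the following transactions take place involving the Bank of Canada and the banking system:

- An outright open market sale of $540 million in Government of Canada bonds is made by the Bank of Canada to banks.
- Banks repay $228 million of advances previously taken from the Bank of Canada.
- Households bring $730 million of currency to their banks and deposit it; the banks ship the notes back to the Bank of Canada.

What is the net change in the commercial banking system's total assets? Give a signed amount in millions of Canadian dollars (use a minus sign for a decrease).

OMO sale (to banks) $540 million: just an asset swap on bank balance sheets → 0.
Discount-window repayment $228 million: bank balance sheets shrink → −$228M.
Currency deposit $730 million: bank balance sheets expand → +$730M.
Net: 0 − 228 + 730 = +$502 million.

+$502 million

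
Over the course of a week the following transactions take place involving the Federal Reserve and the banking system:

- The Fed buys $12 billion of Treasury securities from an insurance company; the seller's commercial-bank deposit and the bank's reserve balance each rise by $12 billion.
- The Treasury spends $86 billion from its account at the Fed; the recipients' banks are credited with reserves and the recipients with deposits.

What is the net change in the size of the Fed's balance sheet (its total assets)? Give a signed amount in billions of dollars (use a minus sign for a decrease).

Fed balance sheet:
  Assets:      Securities +$12B
  Liabilities: Bank reserves +$98B, Government deposits −$86B
Commercial banking system:
  Assets:      Reserves at CB +$98B
  Liabilities: Checkable deposits +$98B
Change in total Fed assets = +$12 billion.

+$12 billion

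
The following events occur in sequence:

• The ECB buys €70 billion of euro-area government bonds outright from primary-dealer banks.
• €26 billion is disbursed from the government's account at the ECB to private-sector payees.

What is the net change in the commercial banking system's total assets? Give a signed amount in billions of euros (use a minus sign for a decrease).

+€26 billion

OMO purchase (from banks) €70 billion: just an asset swap on bank balance sheets → 0.
Government spending €26 billion: bank balance sheets expand → +€26B.
Net: 0 + 26 = +€26 billion.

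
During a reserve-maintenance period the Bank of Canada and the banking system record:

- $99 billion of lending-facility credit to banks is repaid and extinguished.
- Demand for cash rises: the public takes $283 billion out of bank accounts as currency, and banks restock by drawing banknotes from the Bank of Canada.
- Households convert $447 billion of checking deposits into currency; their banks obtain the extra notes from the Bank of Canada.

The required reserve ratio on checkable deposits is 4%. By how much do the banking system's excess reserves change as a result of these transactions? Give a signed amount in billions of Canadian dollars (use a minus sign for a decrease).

-$799.8 billion

Discount-window repayment $99 billion: reserves −$99B, deposits 0.
Currency withdrawal $283 billion: reserves −$283B, deposits −$283B.
Currency withdrawal $447 billion: reserves −$447B, deposits −$447B.
Totals: Δreserves = −$829B, Δdeposits = −$730B.
Δrequired reserves = 4% × −$730B = −$29.2B.
Δexcess reserves = Δreserves − Δrequired = −$829B − (−$29.2B) = -$799.8 billion.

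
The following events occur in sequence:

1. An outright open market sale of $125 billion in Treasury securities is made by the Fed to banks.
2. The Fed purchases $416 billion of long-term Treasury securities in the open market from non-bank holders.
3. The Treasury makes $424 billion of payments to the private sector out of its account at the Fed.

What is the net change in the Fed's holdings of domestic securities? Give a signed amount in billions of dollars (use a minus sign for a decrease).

+$291 billion

OMO sale (to banks) $125 billion: securities removed from the Fed's portfolio → −$125B.
Asset purchase (from non-banks) $416 billion: securities added to the Fed's portfolio → +$416B.
Government spending $424 billion: the Fed's securities portfolio is untouched → 0.
Net: −125 + 416 + 0 = +$291 billion.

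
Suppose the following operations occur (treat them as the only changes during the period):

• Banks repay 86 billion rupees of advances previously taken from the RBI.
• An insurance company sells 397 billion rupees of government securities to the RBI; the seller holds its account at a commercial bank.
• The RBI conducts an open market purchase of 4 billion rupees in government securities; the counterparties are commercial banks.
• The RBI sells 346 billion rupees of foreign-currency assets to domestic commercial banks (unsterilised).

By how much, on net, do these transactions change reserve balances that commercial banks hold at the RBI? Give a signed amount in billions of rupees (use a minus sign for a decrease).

-31 billion

RBI balance sheet:
  Assets:      Securities +401B, Loans to banks −86B, Foreign assets −346B
  Liabilities: Bank reserves −31B
So the change in reserve balances that commercial banks hold at the RBI is -31 billion.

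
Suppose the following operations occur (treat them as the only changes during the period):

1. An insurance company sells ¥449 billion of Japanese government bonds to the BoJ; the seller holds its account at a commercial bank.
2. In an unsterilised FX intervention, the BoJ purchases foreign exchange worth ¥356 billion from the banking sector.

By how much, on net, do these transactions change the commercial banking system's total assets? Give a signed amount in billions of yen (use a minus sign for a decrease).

+¥449 billion

BoJ balance sheet:
  Assets:      Securities +¥449B, Foreign assets +¥356B
  Liabilities: Bank reserves +¥805B
Commercial banking system:
  Assets:      Reserves at CB +¥805B, Foreign assets −¥356B
  Liabilities: Checkable deposits +¥449B
Change in total bank assets = +¥449 billion.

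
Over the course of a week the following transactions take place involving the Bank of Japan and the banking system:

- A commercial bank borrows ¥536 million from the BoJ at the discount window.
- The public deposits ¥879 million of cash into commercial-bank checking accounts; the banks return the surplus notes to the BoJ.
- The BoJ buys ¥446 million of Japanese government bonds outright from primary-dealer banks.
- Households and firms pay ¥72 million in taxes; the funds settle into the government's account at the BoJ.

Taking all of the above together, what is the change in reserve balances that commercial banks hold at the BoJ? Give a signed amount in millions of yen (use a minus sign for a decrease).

BoJ balance sheet:
  Assets:      Securities +¥446M, Loans to banks +¥536M
  Liabilities: Bank reserves +¥1789M, Currency in circulation −¥879M, Government deposits +¥72M
Commercial banking system:
  Assets:      Reserves at CB +¥1789M, Securities −¥446M
  Liabilities: Checkable deposits +¥807M, Borrowings from CB +¥536M
So the change in reserve balances that commercial banks hold at the BoJ is +¥1789 million.

+¥1789 million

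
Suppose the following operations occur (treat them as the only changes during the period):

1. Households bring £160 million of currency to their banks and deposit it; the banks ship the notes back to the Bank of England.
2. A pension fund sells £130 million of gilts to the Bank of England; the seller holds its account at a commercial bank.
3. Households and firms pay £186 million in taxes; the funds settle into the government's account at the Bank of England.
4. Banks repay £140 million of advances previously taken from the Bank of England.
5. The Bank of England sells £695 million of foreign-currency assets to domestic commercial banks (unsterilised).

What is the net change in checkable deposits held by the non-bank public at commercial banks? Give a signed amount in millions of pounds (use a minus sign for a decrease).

Currency deposit £160 million: non-bank counterparties' bank balances rise → +£160M.
Asset purchase (from non-banks) £130 million: non-bank counterparties' bank balances rise → +£130M.
Government account inflow £186 million: non-bank counterparties' bank balances fall → −£186M.
Discount-window repayment £140 million: the counterparty is a bank, so public deposits are unchanged → 0.
FX sale £695 million: the counterparty is a bank, so public deposits are unchanged → 0.
Net: 160 + 130 − 186 + 0 + 0 = +£104 million.

+£104 million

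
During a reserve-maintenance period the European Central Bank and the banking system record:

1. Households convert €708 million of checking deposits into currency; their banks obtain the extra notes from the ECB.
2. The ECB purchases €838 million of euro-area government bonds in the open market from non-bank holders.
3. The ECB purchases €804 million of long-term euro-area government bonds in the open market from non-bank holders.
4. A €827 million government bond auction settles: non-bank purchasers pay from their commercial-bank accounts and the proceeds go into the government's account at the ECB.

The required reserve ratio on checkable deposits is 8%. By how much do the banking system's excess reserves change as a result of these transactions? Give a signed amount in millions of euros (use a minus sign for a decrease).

+€98.44 million

Currency withdrawal €708 million: reserves −€708M, deposits −€708M.
Asset purchase (from non-banks) €838 million: reserves +€838M, deposits +€838M.
Asset purchase (from non-banks) €804 million: reserves +€804M, deposits +€804M.
Government account inflow €827 million: reserves −€827M, deposits −€827M.
Totals: Δreserves = +€107M, Δdeposits = +€107M.
Δrequired reserves = 8% × +€107M = +€8.56M.
Δexcess reserves = Δreserves − Δrequired = +€107M − (+€8.56M) = +€98.44 million.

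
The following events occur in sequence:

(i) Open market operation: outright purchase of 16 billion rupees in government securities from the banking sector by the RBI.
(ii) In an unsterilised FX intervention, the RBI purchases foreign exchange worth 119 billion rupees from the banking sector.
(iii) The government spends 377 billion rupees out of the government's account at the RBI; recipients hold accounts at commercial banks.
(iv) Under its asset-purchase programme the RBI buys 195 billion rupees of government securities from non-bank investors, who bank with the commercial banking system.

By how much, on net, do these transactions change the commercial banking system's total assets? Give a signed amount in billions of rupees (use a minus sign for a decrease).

RBI balance sheet:
  Assets:      Securities +211B, Foreign assets +119B
  Liabilities: Bank reserves +707B, Government deposits −377B
Commercial banking system:
  Assets:      Reserves at CB +707B, Securities −16B, Foreign assets −119B
  Liabilities: Checkable deposits +572B
Change in total bank assets = +572 billion.

+572 billion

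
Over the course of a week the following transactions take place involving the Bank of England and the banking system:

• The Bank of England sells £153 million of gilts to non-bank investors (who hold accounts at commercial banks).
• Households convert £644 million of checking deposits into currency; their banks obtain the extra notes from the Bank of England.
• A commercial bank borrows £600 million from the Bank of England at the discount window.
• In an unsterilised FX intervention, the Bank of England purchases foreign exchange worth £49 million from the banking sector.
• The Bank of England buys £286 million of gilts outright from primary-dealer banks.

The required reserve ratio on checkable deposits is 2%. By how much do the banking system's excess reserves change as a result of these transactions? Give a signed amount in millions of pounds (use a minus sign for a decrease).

+£153.94 million

Asset sale (to non-banks) £153 million: reserves −£153M, deposits −£153M.
Currency withdrawal £644 million: reserves −£644M, deposits −£644M.
Discount-window loan £600 million: reserves +£600M, deposits 0.
FX purchase £49 million: reserves +£49M, deposits 0.
OMO purchase (from banks) £286 million: reserves +£286M, deposits 0.
Totals: Δreserves = +£138M, Δdeposits = −£797M.
Δrequired reserves = 2% × −£797M = −£15.94M.
Δexcess reserves = Δreserves − Δrequired = +£138M − (−£15.94M) = +£153.94 million.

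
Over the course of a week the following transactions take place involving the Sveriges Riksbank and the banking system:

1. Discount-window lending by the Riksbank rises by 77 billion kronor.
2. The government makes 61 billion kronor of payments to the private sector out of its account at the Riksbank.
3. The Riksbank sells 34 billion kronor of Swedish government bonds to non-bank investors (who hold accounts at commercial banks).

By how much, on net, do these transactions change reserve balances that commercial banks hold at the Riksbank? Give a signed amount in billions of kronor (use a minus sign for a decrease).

Riksbank balance sheet:
  Assets:      Securities −34B, Loans to banks +77B
  Liabilities: Bank reserves +104B, Government deposits −61B
So the change in reserve balances that commercial banks hold at the Riksbank is +104 billion.

+104 billion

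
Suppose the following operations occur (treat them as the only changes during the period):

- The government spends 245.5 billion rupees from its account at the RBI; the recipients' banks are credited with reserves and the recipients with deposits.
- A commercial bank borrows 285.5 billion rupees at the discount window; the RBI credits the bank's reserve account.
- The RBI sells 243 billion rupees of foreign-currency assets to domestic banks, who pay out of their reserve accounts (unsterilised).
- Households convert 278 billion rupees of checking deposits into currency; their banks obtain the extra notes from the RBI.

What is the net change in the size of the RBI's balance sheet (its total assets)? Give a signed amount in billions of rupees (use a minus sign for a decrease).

+42.5 billion

Government spending 245.5 billion rupees: only the composition of liabilities changes → 0.
Discount-window loan 285.5 billion rupees: an RBI asset is acquired → +285.5B.
FX sale 243 billion rupees: an RBI asset is shed → −243B.
Currency withdrawal 278 billion rupees: only the composition of liabilities changes → 0.
Net: 0 + 285.5 − 243 + 0 = +42.5 billion.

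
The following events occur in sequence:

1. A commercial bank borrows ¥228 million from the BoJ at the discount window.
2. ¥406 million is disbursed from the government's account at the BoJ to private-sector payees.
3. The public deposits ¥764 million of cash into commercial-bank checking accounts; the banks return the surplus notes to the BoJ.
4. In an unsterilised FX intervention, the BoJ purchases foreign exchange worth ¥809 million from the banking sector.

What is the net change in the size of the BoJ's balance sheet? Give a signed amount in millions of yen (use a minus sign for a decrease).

+¥1037 million

Discount-window loan ¥228 million: a BoJ asset is acquired → +¥228M.
Government spending ¥406 million: only the composition of liabilities changes → 0.
Currency deposit ¥764 million: only the composition of liabilities changes → 0.
FX purchase ¥809 million: a BoJ asset is acquired → +¥809M.
Net: 228 + 0 + 0 + 809 = +¥1037 million.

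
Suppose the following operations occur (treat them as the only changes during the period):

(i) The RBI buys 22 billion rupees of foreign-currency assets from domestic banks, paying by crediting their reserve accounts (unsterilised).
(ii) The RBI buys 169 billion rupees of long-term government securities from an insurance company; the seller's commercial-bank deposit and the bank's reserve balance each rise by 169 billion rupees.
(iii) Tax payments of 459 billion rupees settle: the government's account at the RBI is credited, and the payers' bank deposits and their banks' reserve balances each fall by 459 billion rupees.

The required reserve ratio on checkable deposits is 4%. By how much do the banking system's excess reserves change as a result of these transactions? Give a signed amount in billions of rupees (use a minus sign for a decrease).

-256.4 billion

FX purchase 22 billion rupees: reserves +22B, deposits 0.
Asset purchase (from non-banks) 169 billion rupees: reserves +169B, deposits +169B.
Government account inflow 459 billion rupees: reserves −459B, deposits −459B.
Totals: Δreserves = −268B, Δdeposits = −290B.
Δrequired reserves = 4% × −290B = −11.6B.
Δexcess reserves = Δreserves − Δrequired = −268B − (−11.6B) = -256.4 billion.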